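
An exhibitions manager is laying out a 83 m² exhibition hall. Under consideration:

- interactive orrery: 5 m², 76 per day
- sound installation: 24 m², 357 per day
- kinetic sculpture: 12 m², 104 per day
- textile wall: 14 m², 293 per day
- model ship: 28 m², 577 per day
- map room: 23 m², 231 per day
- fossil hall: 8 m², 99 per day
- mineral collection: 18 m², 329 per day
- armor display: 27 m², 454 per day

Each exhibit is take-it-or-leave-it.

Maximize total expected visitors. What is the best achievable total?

1499

A density-first pass picks interactive orrery + textile wall + model ship + fossil hall + mineral collection — 1374 at 73 m².
Replace mineral collection with armor display: the trade gains 125 net, giving 1499 at 82 m².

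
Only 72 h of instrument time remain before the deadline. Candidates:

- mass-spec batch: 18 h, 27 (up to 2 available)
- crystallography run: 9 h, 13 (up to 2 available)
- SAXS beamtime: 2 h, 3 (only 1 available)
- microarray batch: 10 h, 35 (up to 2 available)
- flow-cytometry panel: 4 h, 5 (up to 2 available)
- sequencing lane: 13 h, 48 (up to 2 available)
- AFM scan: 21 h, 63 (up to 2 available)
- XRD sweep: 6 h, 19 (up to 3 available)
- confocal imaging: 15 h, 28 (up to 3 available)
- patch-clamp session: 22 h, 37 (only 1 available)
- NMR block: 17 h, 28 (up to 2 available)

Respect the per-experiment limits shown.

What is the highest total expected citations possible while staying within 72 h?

Taking the top-ratio experiments first gives SAXS beamtime + 2×microarray batch + flow-cytometry panel + 2×sequencing lane + 3×XRD sweep for 231 (70 h).
Dropping SAXS beamtime and flow-cytometry panel and sequencing lane frees 19 h; slotting in AFM scan (21 h) lifts the total to 238 at 72 h.
Every other selection either busts 72 h or exceeds an availability limit or fails to beat 238.

238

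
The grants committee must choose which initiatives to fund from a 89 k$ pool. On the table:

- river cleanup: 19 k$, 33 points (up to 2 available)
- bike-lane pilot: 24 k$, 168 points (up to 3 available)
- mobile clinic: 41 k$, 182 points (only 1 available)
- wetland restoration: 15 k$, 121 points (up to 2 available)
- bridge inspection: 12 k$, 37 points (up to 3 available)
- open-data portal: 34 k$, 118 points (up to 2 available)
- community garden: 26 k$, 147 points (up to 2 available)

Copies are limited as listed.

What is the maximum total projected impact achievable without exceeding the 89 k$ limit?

625

The ratio heuristic lands on 2×bike-lane pilot + 2×wetland restoration (578) but leaves 11 k$ idle.
Dropping wetland restoration frees 15 k$; slotting in bike-lane pilot (24 k$) lifts the total to 625 at 87 k$.
Every other selection either busts 89 k$ or exceeds an availability limit or fails to beat 625.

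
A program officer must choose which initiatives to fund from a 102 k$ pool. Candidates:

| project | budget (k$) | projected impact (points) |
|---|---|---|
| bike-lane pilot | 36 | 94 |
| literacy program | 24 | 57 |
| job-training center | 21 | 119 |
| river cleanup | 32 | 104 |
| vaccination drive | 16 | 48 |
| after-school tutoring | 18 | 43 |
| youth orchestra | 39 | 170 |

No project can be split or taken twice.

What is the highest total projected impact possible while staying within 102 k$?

394

Density check — job-training center 5.67, youth orchestra 4.36, river cleanup 3.25 are the best per k$.
Filling by ratio: job-training center + river cleanup + youth orchestra for 393, with 10 k$ left unused.
Dropping river cleanup frees 32 k$; slotting in literacy program + vaccination drive (40 k$) lifts the total to 394 at 100 k$.
The spare 2 k$ is too small for any remaining project, and no exchange beats 394.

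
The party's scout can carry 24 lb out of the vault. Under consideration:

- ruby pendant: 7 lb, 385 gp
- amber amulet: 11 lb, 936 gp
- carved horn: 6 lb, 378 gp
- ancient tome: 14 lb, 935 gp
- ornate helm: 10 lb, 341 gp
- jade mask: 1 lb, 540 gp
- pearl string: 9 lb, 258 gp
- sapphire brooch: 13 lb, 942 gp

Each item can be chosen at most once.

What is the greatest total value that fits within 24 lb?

1878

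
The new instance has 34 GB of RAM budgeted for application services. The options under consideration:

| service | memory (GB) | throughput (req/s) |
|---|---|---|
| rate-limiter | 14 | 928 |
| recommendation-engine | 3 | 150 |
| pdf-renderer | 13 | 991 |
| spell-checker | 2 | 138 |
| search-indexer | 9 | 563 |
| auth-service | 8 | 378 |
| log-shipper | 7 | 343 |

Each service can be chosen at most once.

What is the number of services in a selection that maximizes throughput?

3

Best achievable throughput is 2262.
One optimal bundle: rate-limiter + pdf-renderer + log-shipper (34 GB).
All optima have 3 services.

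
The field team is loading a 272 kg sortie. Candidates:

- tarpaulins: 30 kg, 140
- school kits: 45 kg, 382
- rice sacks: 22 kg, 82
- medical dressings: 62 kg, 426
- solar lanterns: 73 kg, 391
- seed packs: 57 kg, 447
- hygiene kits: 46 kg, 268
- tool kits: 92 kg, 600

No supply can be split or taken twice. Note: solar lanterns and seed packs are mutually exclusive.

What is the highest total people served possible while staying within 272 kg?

Taking school kits + medical dressings + seed packs + tool kits: 256 kg used, 1855 in people served.
The closest alternative, tarpaulins + school kits + seed packs + hygiene kits + tool kits, reaches only 1837.

1855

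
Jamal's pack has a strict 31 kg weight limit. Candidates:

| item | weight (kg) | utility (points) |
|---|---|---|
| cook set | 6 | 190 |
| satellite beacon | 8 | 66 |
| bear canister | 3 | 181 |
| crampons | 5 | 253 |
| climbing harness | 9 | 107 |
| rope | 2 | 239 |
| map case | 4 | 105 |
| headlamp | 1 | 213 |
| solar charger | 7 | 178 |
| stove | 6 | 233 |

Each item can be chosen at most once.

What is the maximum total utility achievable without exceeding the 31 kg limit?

Greedy by ratio would take cook set + bear canister + crampons + rope + map case + headlamp + stove: 27 kg used, total 1414.
Replace map case with solar charger: the trade gains 73 net, giving 1487 at 30 kg.

1487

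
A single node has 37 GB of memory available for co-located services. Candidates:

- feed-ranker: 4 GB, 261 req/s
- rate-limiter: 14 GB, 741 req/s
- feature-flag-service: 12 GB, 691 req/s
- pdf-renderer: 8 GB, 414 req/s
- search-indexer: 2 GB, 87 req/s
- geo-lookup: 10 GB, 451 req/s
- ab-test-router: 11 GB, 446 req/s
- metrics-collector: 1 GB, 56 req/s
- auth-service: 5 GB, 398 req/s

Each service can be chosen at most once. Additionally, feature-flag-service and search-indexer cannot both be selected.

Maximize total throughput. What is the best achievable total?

Best packing: feed-ranker + rate-limiter + feature-flag-service + metrics-collector + auth-service — 36 GB, 2147 total.
Runner-up feed-ranker + rate-limiter + feature-flag-service + auth-service tops out at 2091.

2147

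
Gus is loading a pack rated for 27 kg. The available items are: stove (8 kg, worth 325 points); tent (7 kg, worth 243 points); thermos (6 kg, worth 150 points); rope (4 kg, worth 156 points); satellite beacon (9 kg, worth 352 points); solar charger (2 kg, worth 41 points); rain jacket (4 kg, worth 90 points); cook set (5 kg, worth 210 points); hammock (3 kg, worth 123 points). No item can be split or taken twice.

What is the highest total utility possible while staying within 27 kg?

1057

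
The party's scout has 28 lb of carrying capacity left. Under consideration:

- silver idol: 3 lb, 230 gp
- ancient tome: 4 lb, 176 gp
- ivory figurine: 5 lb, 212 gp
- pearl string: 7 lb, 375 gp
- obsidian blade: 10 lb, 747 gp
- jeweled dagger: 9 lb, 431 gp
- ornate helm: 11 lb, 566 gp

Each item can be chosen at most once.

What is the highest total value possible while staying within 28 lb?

Filling by ratio: silver idol + ancient tome + pearl string + obsidian blade for 1528, with 4 lb left unused.
Dropping pearl string frees 7 lb; slotting in ornate helm (11 lb) lifts the total to 1719 at 28 lb.
Nothing else within 28 lb beats 1719.

1719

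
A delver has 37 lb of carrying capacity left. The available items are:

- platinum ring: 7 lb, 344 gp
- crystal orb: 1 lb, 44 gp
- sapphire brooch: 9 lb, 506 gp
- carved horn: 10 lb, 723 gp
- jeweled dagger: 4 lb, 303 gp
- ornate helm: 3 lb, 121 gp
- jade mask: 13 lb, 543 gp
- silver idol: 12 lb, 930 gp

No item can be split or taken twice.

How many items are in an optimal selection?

5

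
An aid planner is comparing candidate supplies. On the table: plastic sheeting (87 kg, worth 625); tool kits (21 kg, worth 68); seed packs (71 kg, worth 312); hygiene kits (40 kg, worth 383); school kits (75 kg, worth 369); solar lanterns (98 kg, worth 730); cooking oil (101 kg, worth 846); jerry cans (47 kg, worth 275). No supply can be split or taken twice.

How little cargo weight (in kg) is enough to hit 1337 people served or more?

185

Minimise kg subject to total people served ≥ 1337.
plastic sheeting + solar lanterns: 1355 people served at 185 kg.
Below 185 kg the best achievable stays under 1337.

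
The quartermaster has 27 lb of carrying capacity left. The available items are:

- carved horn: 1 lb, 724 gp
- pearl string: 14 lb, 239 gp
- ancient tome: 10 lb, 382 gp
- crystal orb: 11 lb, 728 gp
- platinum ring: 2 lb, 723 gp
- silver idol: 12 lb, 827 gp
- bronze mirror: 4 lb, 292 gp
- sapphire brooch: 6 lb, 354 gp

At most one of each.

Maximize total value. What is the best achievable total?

3002

By value per lb: carved horn 724.00, platinum ring 361.50, bronze mirror 73.00 lead.
Greedy by ratio would take carved horn + platinum ring + silver idol + bronze mirror + sapphire brooch: 25 lb used, total 2920.
Replace bronze mirror and sapphire brooch with crystal orb: the trade gains 82 net, giving 3002 at 26 lb.
Every other selection either busts 27 lb or fails to beat 3002.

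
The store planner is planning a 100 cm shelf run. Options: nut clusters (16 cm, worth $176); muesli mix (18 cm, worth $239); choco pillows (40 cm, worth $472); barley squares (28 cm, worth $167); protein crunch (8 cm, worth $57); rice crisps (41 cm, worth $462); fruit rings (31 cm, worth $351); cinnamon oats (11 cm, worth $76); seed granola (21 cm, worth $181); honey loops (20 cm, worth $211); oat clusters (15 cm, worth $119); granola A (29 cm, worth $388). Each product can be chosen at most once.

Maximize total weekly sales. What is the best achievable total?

1211

Taking the top-ratio products first gives muesli mix + choco pillows + protein crunch + granola A for 1156 (95 cm).
Replace muesli mix and protein crunch with fruit rings: the trade gains 55 net, giving 1211 at 100 cm.
Nothing else within 100 cm beats 1211.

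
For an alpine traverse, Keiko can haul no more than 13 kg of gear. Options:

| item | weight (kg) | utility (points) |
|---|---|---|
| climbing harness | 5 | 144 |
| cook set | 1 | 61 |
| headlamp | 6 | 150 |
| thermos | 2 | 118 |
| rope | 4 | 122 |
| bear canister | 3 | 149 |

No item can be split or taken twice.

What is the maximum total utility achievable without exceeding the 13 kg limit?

Filling by ratio: cook set + thermos + rope + bear canister for 450, with 3 kg left unused.
The 4 kg tied up in rope is better spent on headlamp — total rises to 478 (12 kg).
Next best is climbing harness + cook set + rope + bear canister at 476 (13 kg) — short by 2.

478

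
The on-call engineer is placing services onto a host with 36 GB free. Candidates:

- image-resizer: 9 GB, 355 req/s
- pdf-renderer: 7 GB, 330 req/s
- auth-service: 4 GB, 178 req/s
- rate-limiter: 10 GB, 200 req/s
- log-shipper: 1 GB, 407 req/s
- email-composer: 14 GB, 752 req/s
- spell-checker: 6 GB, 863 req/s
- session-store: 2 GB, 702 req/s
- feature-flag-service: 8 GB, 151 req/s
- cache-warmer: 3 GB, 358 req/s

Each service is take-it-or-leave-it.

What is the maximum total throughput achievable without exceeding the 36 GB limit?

Density check — log-shipper 407.00, session-store 351.00, spell-checker 143.83, cache-warmer 119.33 are the best per GB.
Taking the top-ratio services first gives pdf-renderer + log-shipper + email-composer + spell-checker + session-store + cache-warmer for 3412 (33 GB).
The 7 GB tied up in pdf-renderer is better spent on image-resizer — total rises to 3437 (35 GB).
Every other selection either busts 36 GB or fails to beat 3437.

3437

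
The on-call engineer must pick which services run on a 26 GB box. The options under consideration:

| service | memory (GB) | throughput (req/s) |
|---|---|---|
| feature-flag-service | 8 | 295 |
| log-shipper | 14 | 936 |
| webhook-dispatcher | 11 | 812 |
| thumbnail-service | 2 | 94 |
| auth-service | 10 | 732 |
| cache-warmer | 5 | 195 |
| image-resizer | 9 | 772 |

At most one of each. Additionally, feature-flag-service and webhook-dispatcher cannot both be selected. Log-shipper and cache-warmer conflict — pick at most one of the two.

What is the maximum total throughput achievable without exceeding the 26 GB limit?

1802

Density check — image-resizer 85.78, webhook-dispatcher 73.82, auth-service 73.20, log-shipper 66.86 are the best per GB.
The ratio heuristic lands on webhook-dispatcher + thumbnail-service + image-resizer (1678) but leaves 4 GB idle.
Dropping webhook-dispatcher frees 11 GB; slotting in log-shipper (14 GB) lifts the total to 1802 at 25 GB.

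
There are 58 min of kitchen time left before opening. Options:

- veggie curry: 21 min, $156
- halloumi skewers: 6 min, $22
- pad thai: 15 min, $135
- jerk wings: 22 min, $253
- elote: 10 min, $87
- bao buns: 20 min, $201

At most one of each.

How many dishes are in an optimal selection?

3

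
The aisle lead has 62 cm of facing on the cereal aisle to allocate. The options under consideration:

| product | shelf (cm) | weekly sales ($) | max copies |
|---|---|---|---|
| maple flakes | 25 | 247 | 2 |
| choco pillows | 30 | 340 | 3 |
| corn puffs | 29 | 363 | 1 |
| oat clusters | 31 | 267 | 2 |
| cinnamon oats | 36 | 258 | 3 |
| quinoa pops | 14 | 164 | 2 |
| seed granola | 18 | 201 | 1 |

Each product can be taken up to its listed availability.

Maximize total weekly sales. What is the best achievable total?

Taking the top-ratio products first gives corn puffs + 2×quinoa pops for 691 (57 cm).
Replace quinoa pops with seed granola: the trade gains 37 net, giving 728 at 61 cm.

728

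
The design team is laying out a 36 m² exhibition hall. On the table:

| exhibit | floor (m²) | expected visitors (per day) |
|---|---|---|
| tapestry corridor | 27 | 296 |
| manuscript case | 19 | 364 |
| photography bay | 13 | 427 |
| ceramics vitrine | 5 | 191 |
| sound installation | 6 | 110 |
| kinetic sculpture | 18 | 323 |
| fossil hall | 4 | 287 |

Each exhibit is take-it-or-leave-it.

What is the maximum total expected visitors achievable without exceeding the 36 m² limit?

1078

A density-first pass picks photography bay + ceramics vitrine + sound installation + fossil hall — 1015 at 28 m².
The 11 m² tied up in ceramics vitrine and sound installation is better spent on manuscript case — total rises to 1078 (36 m²).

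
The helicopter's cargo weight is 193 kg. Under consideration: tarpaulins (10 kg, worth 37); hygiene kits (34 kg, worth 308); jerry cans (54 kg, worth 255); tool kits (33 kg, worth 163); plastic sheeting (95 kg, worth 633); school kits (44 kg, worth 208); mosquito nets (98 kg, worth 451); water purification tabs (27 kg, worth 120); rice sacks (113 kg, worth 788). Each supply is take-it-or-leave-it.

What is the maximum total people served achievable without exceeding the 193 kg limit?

Ranking by ratio (people served/kg): hygiene kits 9.06, rice sacks 6.97, plastic sheeting 6.66, tool kits 4.94.
A density-first pass picks tarpaulins + hygiene kits + tool kits + rice sacks — 1296 at 190 kg.
Replace tarpaulins and tool kits with school kits: the trade gains 8 net, giving 1304 at 191 kg.
Next best is tarpaulins + hygiene kits + tool kits + rice sacks at 1296 (190 kg) — short by 8.

1304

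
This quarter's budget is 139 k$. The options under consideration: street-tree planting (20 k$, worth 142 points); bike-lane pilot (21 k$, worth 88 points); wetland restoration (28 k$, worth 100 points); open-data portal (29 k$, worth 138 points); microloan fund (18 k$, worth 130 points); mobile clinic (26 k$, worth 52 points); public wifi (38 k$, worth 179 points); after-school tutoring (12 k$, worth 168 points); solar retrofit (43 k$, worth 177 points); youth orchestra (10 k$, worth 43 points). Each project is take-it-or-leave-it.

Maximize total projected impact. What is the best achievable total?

Taking the top-ratio projects first gives street-tree planting + open-data portal + microloan fund + public wifi + after-school tutoring + youth orchestra for 800 (127 k$).
Replace youth orchestra with bike-lane pilot: the trade gains 45 net, giving 845 at 138 k$.

845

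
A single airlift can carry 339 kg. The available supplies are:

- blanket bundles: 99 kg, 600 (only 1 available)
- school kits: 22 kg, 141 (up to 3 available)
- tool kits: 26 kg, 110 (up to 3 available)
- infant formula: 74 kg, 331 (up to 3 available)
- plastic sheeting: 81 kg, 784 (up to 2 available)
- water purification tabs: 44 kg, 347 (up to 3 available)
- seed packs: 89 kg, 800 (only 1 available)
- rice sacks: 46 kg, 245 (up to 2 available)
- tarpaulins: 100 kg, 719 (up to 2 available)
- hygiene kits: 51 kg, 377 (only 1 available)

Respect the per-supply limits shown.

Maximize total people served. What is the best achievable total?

3062

The ratio ordering already packs tightly: 2×plastic sheeting + 2×water purification tabs + seed packs, 339 kg, 3062.
Every other selection either busts 339 kg or exceeds an availability limit or fails to beat 3062.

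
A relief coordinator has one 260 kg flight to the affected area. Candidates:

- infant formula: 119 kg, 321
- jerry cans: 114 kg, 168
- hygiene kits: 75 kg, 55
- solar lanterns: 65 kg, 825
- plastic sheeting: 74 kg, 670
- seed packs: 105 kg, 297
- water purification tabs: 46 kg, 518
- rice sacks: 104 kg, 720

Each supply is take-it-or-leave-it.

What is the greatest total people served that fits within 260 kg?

2215

Greedy by ratio would take hygiene kits + solar lanterns + plastic sheeting + water purification tabs: 260 kg used, total 2068.
Dropping hygiene kits and water purification tabs frees 121 kg; slotting in rice sacks (104 kg) lifts the total to 2215 at 243 kg.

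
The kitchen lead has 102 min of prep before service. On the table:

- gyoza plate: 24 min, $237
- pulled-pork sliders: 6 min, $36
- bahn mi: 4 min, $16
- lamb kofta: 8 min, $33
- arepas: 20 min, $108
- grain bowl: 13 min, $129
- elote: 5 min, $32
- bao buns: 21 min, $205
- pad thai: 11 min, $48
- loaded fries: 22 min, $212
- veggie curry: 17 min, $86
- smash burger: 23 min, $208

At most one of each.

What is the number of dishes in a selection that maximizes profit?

Best achievable profit is 930.
One optimal bundle: gyoza plate + pulled-pork sliders + elote + bao buns + loaded fries + smash burger (101 min).
Any selection reaching 930 contains exactly 6 dishes.

6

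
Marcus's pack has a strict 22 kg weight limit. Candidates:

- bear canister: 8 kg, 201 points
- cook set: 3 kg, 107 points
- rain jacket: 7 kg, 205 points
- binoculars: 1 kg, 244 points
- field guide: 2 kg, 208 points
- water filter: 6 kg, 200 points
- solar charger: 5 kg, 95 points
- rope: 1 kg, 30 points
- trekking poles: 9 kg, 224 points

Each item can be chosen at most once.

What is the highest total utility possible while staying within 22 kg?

1013

A density-first pass picks cook set + rain jacket + binoculars + field guide + water filter + rope — 994 at 20 kg.
The 7 kg tied up in rain jacket is better spent on trekking poles — total rises to 1013 (22 kg).
Nothing else within 22 kg beats 1013.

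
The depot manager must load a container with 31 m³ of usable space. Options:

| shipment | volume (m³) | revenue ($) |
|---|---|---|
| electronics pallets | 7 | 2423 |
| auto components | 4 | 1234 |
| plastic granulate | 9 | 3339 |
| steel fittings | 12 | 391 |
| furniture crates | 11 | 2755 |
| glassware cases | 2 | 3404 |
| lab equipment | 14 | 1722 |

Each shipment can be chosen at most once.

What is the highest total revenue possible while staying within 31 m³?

11921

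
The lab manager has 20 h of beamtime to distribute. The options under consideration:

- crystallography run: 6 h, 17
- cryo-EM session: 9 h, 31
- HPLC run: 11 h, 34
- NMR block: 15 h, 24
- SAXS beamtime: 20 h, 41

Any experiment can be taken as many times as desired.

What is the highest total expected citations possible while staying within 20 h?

65

Taking the top-ratio experiments first gives 2×cryo-EM session for 62 (18 h).
Replace cryo-EM session with HPLC run: the trade gains 3 net, giving 65 at 20 h.
Every other selection either busts 20 h or fails to beat 65.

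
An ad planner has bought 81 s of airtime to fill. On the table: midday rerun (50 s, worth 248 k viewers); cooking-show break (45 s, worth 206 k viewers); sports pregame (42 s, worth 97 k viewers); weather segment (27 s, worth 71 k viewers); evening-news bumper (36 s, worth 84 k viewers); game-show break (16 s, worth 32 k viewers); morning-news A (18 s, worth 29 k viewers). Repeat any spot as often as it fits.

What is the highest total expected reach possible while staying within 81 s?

Taking midday rerun + weather segment: 77 s used, 319 in expected reach.
The spare 4 s is too small for any remaining spot, and no exchange beats 319.

319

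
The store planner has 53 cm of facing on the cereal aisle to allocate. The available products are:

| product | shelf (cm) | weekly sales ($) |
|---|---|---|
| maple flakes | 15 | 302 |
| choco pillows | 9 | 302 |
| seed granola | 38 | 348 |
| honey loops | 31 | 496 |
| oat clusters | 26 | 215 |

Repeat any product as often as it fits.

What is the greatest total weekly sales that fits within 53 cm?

Maple flakes + 4×choco pillows uses 51 of the 53 cm and totals 1510.

1510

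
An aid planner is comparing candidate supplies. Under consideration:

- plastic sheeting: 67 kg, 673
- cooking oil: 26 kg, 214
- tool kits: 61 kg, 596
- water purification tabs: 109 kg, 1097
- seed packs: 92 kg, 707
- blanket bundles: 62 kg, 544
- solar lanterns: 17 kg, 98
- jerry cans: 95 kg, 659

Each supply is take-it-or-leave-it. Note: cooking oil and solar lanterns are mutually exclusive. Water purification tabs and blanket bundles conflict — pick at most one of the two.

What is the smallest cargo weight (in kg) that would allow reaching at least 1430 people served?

154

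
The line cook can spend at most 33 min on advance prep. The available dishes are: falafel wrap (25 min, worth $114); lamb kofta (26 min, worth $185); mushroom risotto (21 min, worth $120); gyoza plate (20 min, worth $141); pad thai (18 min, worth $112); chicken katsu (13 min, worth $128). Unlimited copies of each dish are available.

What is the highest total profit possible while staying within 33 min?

269

A density-first pass picks 2×chicken katsu — 256 at 26 min.
Dropping chicken katsu frees 13 min; slotting in gyoza plate (20 min) lifts the total to 269 at 33 min.
No other feasible combination exceeds 269.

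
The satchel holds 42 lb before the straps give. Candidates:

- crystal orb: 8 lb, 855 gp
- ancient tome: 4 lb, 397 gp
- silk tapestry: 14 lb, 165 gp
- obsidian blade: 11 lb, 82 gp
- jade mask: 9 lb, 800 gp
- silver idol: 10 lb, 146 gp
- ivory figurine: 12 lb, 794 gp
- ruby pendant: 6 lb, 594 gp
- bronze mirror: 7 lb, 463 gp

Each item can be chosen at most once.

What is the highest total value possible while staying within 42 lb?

3506

The ratio heuristic lands on crystal orb + ancient tome + jade mask + ivory figurine + ruby pendant (3440) but leaves 3 lb idle.
Dropping ancient tome frees 4 lb; slotting in bronze mirror (7 lb) lifts the total to 3506 at 42 lb.
Runner-up crystal orb + ancient tome + jade mask + ivory figurine + ruby pendant tops out at 3440.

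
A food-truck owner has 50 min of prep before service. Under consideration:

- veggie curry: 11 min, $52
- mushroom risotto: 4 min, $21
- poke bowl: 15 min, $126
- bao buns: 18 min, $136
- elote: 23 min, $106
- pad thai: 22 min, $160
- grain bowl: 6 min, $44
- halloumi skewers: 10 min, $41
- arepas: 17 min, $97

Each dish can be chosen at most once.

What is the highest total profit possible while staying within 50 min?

361

Ranking by ratio (profit/min): poke bowl 8.40, bao buns 7.56, grain bowl 7.33.
A density-first pass picks mushroom risotto + poke bowl + bao buns + grain bowl — 327 at 43 min.
Dropping poke bowl frees 15 min; slotting in pad thai (22 min) lifts the total to 361 at 50 min.
Next best is poke bowl + bao buns + arepas at 359 (50 min) — short by 2.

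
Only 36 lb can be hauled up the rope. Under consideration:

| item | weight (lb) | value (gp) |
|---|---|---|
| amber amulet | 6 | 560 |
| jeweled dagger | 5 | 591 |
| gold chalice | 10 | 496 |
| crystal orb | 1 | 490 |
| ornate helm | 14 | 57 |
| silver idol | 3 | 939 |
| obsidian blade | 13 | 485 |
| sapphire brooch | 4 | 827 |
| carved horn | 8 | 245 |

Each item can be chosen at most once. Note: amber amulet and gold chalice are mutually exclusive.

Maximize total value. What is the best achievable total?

Density check — crystal orb 490.00, silver idol 313.00, sapphire brooch 206.75, jeweled dagger 118.20 are the best per lb.
Best packing: amber amulet + jeweled dagger + crystal orb + silver idol + obsidian blade + sapphire brooch — 32 lb, 3892 total.
No other feasible combination exceeds 3892.

3892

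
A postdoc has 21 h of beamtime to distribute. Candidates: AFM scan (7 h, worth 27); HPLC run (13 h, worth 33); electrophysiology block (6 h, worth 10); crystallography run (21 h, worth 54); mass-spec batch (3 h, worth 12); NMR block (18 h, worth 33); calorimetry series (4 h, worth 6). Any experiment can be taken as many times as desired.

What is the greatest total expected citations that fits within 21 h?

Taking 7×mass-spec batch: 21 h used, 84 in expected citations.

84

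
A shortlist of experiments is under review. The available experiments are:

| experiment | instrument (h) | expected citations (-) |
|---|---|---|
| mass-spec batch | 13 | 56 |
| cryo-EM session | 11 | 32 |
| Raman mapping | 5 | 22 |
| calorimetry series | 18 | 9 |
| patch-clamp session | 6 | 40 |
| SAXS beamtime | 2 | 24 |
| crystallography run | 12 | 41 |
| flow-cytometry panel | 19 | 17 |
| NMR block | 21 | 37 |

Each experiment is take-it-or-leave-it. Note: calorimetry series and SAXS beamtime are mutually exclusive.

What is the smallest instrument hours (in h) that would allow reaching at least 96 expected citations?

19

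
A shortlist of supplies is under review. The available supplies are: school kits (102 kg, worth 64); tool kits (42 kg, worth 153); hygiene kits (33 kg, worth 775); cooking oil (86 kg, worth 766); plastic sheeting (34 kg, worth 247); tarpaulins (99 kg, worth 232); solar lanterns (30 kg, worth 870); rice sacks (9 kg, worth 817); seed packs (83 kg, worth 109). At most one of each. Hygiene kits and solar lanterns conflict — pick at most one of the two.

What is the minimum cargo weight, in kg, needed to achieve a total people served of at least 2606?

159

Need the lightest bundle worth ≥ 2606.
cooking oil + plastic sheeting + solar lanterns + rice sacks: 2700 people served at 159 kg.
Below 159 kg the best achievable stays under 2606.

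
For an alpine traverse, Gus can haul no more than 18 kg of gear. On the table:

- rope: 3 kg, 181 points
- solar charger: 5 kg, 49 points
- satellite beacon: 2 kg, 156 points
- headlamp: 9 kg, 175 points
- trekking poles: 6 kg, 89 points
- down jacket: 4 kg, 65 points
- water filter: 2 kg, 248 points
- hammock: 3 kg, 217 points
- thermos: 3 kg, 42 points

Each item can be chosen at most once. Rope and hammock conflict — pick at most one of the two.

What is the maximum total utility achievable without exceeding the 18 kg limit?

796

Density check — water filter 124.00, satellite beacon 78.00, hammock 72.33 are the best per kg.
Satellite beacon + headlamp + water filter + hammock uses 16 of the 18 kg and totals 796.
Next best is satellite beacon + trekking poles + down jacket + water filter + hammock at 775 (17 kg) — short by 21.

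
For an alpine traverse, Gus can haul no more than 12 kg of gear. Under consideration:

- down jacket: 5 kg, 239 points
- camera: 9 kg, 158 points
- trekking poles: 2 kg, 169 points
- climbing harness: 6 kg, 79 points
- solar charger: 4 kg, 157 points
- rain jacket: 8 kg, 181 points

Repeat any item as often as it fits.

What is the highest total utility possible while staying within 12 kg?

The ratio ordering already packs tightly: 6×trekking poles, 12 kg, 1014.
No other feasible combination exceeds 1014.

1014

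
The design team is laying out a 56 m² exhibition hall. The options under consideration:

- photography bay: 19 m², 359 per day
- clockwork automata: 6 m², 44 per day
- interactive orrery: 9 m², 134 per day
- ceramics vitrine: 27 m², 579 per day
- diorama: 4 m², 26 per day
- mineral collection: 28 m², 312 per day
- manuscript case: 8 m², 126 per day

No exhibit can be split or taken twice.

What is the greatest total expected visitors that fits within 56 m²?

Filling by ratio: photography bay + ceramics vitrine + manuscript case for 1064, with 2 m² left unused.
Replace manuscript case with interactive orrery: the trade gains 8 net, giving 1072 at 55 m².
Next best is photography bay + ceramics vitrine + manuscript case at 1064 (54 m²) — short by 8.

1072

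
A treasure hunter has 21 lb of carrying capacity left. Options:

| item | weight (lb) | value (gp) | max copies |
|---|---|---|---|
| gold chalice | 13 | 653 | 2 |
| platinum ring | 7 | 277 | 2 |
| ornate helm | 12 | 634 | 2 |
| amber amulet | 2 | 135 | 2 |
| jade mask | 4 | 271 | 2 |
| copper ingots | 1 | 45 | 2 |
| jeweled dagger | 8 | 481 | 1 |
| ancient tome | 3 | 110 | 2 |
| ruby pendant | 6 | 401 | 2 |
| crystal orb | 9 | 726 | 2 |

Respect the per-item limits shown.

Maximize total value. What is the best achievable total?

1632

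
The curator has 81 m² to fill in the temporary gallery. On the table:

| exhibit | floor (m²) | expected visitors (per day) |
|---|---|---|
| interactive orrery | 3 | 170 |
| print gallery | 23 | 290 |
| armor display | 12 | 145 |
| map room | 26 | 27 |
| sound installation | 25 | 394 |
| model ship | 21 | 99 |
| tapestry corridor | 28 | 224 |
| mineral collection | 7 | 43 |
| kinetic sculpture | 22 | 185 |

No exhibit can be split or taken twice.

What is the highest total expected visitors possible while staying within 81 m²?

1082

Filling by ratio: interactive orrery + print gallery + armor display + sound installation + mineral collection for 1042, with 11 m² left unused.
Dropping armor display frees 12 m²; slotting in kinetic sculpture (22 m²) lifts the total to 1082 at 80 m².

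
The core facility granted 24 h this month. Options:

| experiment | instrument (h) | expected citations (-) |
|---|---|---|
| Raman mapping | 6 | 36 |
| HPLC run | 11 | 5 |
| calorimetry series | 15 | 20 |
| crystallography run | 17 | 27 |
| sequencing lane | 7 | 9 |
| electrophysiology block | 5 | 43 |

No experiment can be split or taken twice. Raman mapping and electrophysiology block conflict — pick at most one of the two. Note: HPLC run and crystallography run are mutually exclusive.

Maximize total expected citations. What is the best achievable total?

70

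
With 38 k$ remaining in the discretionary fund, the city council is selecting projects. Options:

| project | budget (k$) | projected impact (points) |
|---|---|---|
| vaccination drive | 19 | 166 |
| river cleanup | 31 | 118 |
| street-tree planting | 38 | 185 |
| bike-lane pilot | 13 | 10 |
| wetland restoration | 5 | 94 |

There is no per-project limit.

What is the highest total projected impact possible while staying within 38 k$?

658

7×wetland restoration uses 35 of the 38 k$ and totals 658.
No other feasible combination exceeds 658.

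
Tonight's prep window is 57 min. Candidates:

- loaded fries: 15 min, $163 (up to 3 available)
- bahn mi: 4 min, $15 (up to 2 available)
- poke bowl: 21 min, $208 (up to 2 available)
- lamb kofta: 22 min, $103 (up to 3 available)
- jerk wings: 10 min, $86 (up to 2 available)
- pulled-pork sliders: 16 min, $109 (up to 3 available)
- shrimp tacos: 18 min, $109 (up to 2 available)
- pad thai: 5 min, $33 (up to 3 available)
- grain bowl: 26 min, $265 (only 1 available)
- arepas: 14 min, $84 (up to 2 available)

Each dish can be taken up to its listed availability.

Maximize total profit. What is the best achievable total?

591

The ratio heuristic lands on 3×loaded fries + jerk wings (575) but leaves 2 min idle.
The 25 min tied up in loaded fries and jerk wings is better spent on grain bowl — total rises to 591 (56 min).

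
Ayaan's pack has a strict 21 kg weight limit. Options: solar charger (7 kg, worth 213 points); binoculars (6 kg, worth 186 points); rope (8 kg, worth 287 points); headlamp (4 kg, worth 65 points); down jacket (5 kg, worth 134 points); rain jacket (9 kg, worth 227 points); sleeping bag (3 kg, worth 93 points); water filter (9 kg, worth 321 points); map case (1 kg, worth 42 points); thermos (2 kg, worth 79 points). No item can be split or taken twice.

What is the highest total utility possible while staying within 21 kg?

743

Filling by ratio: rope + water filter + map case + thermos for 729, with 1 kg left unused.
The 2 kg tied up in thermos is better spent on sleeping bag — total rises to 743 (21 kg).
The closest alternative, rope + water filter + map case + thermos, reaches only 729.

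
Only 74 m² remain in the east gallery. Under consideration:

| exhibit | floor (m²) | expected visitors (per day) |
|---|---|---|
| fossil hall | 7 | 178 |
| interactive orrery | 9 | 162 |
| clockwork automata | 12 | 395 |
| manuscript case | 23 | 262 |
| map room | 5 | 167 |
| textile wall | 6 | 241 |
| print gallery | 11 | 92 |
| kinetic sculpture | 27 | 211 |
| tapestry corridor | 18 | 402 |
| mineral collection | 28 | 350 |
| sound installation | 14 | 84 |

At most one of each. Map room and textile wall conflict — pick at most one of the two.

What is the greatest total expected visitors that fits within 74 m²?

Taking fossil hall + interactive orrery + clockwork automata + manuscript case + map room + tapestry corridor: 74 m² used, 1566 in expected visitors.

1566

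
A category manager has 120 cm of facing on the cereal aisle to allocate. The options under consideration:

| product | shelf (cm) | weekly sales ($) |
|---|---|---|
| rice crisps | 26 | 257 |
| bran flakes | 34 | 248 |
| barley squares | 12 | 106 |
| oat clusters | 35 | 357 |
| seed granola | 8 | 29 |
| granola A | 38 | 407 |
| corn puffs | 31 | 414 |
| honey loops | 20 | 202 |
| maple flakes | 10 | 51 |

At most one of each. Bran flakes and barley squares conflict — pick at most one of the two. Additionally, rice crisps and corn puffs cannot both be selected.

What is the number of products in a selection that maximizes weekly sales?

4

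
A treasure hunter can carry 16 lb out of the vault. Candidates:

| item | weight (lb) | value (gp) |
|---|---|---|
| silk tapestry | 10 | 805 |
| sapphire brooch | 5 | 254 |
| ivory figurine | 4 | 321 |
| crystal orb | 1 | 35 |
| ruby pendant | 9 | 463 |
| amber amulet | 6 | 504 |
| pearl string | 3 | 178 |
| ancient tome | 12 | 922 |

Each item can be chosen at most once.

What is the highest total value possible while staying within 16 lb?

1309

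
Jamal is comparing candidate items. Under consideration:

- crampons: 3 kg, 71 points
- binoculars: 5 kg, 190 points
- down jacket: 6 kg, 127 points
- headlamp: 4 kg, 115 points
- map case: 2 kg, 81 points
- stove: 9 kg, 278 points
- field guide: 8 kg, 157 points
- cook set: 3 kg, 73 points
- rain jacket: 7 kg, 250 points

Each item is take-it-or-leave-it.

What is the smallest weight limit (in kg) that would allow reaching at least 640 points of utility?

20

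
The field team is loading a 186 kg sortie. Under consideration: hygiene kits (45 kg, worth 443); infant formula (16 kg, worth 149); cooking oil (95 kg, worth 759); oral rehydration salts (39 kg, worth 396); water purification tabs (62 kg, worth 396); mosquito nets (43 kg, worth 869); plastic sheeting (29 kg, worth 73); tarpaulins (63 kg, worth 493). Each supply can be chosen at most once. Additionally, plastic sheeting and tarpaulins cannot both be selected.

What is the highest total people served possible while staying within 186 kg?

2071

The ratio heuristic lands on hygiene kits + infant formula + oral rehydration salts + mosquito nets + plastic sheeting (1930) but leaves 14 kg idle.
Replace infant formula and oral rehydration salts and plastic sheeting with cooking oil: the trade gains 141 net, giving 2071 at 183 kg.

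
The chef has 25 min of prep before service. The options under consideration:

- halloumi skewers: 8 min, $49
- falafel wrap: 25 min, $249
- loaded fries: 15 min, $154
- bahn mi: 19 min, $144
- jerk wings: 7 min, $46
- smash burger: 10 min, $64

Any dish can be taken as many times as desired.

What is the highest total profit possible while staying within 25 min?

249

The ratio heuristic lands on loaded fries + jerk wings (200) but leaves 3 min idle.
Dropping loaded fries and jerk wings frees 22 min; slotting in falafel wrap (25 min) lifts the total to 249 at 25 min.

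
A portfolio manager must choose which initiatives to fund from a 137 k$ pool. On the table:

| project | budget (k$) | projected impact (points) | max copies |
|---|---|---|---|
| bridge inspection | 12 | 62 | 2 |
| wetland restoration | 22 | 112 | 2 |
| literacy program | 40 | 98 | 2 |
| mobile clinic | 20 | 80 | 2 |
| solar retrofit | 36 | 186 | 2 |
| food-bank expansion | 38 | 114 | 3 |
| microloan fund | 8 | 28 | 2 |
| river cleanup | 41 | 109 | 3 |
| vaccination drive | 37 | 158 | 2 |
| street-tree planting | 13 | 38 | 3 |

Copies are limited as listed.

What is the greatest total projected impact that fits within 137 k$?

686

Ranking by ratio (projected impact/k$): bridge inspection 5.17, solar retrofit 5.17, wetland restoration 5.09.
The ratio heuristic lands on 2×bridge inspection + wetland restoration + 2×solar retrofit + 2×microloan fund (664) but leaves 3 k$ idle.
Replace bridge inspection and microloan fund with wetland restoration: the trade gains 22 net, giving 686 at 136 k$.
That's the maximum — no swap from here does better than 686.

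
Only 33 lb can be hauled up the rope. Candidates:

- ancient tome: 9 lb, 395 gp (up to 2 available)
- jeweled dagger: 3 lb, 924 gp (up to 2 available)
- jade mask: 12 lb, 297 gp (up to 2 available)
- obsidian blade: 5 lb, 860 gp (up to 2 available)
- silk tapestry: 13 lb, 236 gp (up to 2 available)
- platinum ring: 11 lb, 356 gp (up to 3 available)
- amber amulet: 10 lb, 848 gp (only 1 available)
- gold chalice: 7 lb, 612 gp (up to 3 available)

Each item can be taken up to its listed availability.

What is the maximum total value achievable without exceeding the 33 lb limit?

Taking the top-ratio items first gives 2×jeweled dagger + 2×obsidian blade + 2×gold chalice for 4792 (30 lb).
Replace gold chalice with amber amulet: the trade gains 236 net, giving 5028 at 33 lb.
Nothing else within 33 lb beats 5028.

5028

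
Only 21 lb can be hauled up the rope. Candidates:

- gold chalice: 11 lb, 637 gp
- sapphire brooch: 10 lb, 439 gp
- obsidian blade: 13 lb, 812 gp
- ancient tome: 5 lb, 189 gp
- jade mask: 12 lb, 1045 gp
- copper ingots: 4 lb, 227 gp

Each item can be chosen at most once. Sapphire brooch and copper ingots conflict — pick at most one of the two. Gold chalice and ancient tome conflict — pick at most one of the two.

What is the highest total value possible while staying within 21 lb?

Ranking by ratio (value/lb): jade mask 87.08, obsidian blade 62.46, gold chalice 57.91, copper ingots 56.75.
Taking ancient tome + jade mask + copper ingots: 21 lb used, 1461 in value.
That's the maximum — no feasible swap from here does better than 1461.

1461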